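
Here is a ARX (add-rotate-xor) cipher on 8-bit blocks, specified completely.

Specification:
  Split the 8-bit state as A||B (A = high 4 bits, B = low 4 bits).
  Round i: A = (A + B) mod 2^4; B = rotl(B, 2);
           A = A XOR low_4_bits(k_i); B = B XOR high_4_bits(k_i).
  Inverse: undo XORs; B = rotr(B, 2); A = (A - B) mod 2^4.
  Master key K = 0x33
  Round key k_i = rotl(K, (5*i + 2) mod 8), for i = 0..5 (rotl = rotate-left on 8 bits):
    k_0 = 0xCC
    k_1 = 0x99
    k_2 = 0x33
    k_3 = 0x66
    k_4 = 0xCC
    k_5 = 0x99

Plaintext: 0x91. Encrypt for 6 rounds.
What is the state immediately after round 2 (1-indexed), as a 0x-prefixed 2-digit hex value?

0x7B

s_0 = plaintext = 0x91
s_1 = Round(s_0, k_0) = 0x68
s_2 = Round(s_1, k_1) = 0x7B
s_3 = Round(s_2, k_2) = 0x1D
s_4 = Round(s_3, k_3) = 0x81
s_5 = Round(s_4, k_4) = 0x58
s_6 = Round(s_5, k_5) = 0x4B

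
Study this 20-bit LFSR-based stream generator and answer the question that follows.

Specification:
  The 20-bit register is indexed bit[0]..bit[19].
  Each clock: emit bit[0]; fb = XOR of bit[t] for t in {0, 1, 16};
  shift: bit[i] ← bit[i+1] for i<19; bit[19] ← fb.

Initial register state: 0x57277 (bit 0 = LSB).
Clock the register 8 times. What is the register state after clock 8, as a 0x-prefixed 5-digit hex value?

reg_0 = 0x57277
clock 1: out=1, reg = 0xAB93B
clock 2: out=1, reg = 0x55C9D
clock 3: out=1, reg = 0x2AE4E
clock 4: out=0, reg = 0x95727
clock 5: out=1, reg = 0xCAB93
clock 6: out=1, reg = 0x655C9
clock 7: out=1, reg = 0xB2AE4
clock 8: out=0, reg = 0xD9572

0xD9572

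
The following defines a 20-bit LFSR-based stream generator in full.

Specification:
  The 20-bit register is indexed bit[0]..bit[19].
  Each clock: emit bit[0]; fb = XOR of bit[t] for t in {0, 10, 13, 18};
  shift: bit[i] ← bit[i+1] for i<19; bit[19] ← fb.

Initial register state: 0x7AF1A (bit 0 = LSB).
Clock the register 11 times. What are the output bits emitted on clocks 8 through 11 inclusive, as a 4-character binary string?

reg_0 = 0x7AF1A
clock 1: out=0, reg = 0xBD78D
clock 2: out=1, reg = 0x5EBC6
clock 3: out=0, reg = 0x2F5E3
clock 4: out=1, reg = 0x97AF1
clock 5: out=1, reg = 0x4BD78
clock 6: out=0, reg = 0xA5EBC
clock 7: out=0, reg = 0xD2F5E
clock 8: out=0, reg = 0xE97AF
clock 9: out=1, reg = 0xF4BD7
clock 10: out=1, reg = 0x7A5EB
clock 11: out=1, reg = 0x3D2F5

0111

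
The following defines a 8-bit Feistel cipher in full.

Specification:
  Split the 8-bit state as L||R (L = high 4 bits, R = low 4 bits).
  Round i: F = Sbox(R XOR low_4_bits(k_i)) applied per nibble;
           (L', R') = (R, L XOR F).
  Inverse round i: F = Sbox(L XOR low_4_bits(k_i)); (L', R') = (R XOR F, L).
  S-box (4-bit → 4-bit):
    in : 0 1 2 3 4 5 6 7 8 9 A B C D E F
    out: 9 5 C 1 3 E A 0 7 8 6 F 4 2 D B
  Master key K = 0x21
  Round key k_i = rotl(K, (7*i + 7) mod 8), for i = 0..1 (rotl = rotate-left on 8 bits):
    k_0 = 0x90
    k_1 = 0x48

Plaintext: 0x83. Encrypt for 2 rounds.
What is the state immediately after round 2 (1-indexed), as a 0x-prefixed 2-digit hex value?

s_0 = plaintext = 0x83
s_1 = Round(s_0, k_0) = 0x39
s_2 = Round(s_1, k_1) = 0x96

0x96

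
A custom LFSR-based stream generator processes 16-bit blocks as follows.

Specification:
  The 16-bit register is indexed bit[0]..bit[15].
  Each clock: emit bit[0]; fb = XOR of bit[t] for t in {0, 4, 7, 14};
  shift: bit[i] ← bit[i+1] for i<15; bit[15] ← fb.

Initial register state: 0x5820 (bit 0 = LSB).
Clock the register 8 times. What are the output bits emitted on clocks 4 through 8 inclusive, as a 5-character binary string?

reg_0 = 0x5820
clock 1: out=0, reg = 0xAC10
clock 2: out=0, reg = 0xD608
clock 3: out=0, reg = 0xEB04
clock 4: out=0, reg = 0xF582
clock 5: out=0, reg = 0x7AC1
clock 6: out=1, reg = 0xBD60
clock 7: out=0, reg = 0x5EB0
clock 8: out=0, reg = 0xAF58

00100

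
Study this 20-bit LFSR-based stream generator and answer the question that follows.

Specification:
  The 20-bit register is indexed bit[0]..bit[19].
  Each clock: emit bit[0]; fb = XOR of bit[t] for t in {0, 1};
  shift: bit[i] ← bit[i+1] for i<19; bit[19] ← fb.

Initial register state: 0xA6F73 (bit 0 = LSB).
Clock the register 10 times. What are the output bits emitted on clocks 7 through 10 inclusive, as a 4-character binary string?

1011

reg_0 = 0xA6F73
clock 1: out=1, reg = 0x537B9
clock 2: out=1, reg = 0xA9BDC
clock 3: out=0, reg = 0x54DEE
clock 4: out=0, reg = 0xAA6F7
clock 5: out=1, reg = 0x5537B
clock 6: out=1, reg = 0x2A9BD
clock 7: out=1, reg = 0x954DE
clock 8: out=0, reg = 0xCAA6F
clock 9: out=1, reg = 0x65537
clock 10: out=1, reg = 0x32A9B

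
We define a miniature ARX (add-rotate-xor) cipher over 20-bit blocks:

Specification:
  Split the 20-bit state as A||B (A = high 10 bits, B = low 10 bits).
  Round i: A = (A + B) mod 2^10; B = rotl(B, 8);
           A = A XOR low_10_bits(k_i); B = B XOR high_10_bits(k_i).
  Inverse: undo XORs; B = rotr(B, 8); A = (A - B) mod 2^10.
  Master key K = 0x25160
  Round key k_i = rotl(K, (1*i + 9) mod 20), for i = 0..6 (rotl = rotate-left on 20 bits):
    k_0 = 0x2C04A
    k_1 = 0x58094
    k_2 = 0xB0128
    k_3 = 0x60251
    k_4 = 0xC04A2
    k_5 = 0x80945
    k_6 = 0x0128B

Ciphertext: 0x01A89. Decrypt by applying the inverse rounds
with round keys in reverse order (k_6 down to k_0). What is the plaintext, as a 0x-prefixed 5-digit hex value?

s_0 = ciphertext = 0x01A89
s_1 = InvRound(s_0, k_6) = 0x15E36
s_2 = InvRound(s_1, k_5) = 0x108D0
s_3 = InvRound(s_2, k_4) = 0x66747
s_4 = InvRound(s_3, k_3) = 0x2AB1E
s_5 = InvRound(s_4, k_2) = 0x82779
s_6 = InvRound(s_5, k_1) = 0x8DC66
s_7 = InvRound(s_6, k_0) = 0xC9758

0xC9758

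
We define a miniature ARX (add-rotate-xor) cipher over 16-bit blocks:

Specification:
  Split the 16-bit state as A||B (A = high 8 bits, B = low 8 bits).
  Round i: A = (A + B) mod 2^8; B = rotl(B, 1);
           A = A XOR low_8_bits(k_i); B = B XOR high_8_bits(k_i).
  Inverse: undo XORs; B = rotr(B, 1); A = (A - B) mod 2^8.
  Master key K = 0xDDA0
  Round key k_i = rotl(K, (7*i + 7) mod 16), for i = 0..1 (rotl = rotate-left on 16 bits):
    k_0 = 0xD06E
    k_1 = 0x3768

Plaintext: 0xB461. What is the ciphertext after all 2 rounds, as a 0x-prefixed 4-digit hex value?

s_0 = plaintext = 0xB461
s_1 = Round(s_0, k_0) = 0x7B12
s_2 = Round(s_1, k_1) = 0xE513

0xE513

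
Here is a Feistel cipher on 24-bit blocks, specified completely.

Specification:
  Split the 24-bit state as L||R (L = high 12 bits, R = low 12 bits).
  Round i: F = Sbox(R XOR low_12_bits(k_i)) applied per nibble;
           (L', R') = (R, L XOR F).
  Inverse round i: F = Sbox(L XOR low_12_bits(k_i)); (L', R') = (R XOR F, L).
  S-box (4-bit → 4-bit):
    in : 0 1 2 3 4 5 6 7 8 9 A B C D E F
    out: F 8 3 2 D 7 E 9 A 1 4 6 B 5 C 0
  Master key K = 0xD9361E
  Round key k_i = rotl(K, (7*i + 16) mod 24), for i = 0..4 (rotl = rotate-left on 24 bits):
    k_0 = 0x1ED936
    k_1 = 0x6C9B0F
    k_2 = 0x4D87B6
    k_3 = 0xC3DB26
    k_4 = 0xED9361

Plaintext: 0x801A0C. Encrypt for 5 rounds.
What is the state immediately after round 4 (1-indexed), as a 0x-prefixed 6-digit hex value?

s_0 = plaintext = 0x801A0C
s_1 = Round(s_0, k_0) = 0xA0CA25
s_2 = Round(s_1, k_1) = 0xA25238
s_3 = Round(s_2, k_2) = 0x238D89
s_4 = Round(s_3, k_3) = 0xD89C78
s_5 = Round(s_4, k_4) = 0xC78D08

0xD89C78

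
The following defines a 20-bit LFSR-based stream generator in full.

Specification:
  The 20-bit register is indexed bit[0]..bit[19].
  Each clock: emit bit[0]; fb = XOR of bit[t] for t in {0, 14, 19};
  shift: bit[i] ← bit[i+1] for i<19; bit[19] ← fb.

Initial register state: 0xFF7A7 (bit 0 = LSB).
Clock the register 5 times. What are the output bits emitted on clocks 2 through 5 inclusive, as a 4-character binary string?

reg_0 = 0xFF7A7
clock 1: out=1, reg = 0xFFBD3
clock 2: out=1, reg = 0xFFDE9
clock 3: out=1, reg = 0xFFEF4
clock 4: out=0, reg = 0x7FF7A
clock 5: out=0, reg = 0xBFFBD

1100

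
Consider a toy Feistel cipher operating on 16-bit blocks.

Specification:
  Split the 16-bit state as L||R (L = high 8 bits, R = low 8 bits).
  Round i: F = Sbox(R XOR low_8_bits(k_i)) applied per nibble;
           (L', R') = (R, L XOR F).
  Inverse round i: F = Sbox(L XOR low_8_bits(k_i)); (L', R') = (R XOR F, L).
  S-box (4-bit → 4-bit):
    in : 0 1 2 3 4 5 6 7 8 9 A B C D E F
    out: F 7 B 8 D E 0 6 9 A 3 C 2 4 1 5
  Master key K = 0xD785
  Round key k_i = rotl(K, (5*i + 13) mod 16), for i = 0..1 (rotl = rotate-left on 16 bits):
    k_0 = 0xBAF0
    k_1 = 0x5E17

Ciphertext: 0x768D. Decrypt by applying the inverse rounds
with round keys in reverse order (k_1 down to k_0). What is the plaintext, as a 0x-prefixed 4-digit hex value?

0x158A

s_0 = ciphertext = 0x768D
s_1 = InvRound(s_0, k_1) = 0x8A76
s_2 = InvRound(s_1, k_0) = 0x158A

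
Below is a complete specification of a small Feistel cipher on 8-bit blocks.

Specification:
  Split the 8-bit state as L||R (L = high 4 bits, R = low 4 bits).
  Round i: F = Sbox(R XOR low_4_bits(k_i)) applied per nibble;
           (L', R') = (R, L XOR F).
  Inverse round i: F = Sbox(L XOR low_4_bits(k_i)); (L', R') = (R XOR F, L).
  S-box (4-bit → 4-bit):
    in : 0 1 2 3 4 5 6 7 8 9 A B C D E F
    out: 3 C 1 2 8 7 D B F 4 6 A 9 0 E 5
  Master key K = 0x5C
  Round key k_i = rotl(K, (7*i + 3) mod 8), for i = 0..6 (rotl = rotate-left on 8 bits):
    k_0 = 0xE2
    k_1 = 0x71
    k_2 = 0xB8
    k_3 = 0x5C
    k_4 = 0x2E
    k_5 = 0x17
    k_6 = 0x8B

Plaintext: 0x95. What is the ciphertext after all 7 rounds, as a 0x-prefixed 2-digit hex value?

0xCE

s_0 = plaintext = 0x95
s_1 = Round(s_0, k_0) = 0x52
s_2 = Round(s_1, k_1) = 0x27
s_3 = Round(s_2, k_2) = 0x77
s_4 = Round(s_3, k_3) = 0x7D
s_5 = Round(s_4, k_4) = 0xD5
s_6 = Round(s_5, k_5) = 0x5C
s_7 = Round(s_6, k_6) = 0xCE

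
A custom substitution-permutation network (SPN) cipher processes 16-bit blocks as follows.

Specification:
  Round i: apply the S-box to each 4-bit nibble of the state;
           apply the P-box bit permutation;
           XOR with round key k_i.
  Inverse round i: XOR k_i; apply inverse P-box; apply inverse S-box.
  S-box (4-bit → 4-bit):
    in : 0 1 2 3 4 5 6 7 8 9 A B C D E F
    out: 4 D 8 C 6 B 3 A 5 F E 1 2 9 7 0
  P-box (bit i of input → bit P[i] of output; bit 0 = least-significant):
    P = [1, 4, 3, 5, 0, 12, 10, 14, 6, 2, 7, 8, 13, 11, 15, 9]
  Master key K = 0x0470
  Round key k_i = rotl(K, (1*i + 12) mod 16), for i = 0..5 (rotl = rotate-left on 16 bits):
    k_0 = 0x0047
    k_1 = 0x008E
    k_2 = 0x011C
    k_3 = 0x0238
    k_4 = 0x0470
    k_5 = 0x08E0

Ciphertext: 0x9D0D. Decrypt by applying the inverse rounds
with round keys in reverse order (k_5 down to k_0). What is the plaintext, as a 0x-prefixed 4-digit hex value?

s_0 = ciphertext = 0x9D0D
s_1 = InvRound(s_0, k_5) = 0x09E3
s_2 = InvRound(s_1, k_4) = 0xC386
s_3 = InvRound(s_2, k_3) = 0x0A29
s_4 = InvRound(s_3, k_2) = 0x77B7
s_5 = InvRound(s_4, k_1) = 0xD29A
s_6 = InvRound(s_5, k_0) = 0x3E54

0x3E54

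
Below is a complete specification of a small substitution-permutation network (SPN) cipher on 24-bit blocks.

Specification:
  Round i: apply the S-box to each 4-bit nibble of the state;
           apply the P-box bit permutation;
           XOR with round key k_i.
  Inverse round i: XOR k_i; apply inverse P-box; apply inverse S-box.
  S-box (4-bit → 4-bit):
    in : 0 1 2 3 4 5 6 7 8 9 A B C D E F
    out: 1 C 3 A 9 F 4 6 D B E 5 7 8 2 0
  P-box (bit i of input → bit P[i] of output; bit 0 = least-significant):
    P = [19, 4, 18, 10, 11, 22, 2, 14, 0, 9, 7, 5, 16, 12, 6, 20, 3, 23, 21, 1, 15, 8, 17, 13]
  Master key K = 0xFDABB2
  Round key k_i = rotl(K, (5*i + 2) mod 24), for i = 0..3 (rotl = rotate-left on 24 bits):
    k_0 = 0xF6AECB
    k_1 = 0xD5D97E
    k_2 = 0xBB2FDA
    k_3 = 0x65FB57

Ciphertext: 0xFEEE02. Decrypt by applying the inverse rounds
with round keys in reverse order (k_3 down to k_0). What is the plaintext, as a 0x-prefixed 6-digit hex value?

s_0 = ciphertext = 0xFEEE02
s_1 = InvRound(s_0, k_3) = 0x7E5069
s_2 = InvRound(s_1, k_2) = 0x33259A
s_3 = InvRound(s_2, k_1) = 0x877151
s_4 = InvRound(s_3, k_0) = 0x289793

0x289793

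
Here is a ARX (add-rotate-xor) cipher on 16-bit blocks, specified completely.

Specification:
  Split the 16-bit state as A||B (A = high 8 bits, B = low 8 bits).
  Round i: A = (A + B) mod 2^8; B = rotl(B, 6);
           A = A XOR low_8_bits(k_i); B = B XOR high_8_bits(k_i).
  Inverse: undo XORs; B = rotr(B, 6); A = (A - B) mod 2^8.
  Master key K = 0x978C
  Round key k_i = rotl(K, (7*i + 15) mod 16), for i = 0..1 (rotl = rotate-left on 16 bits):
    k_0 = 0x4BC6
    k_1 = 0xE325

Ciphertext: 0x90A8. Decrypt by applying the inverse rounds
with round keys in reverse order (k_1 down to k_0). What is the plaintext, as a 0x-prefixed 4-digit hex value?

s_0 = ciphertext = 0x90A8
s_1 = InvRound(s_0, k_1) = 0x882D
s_2 = InvRound(s_1, k_0) = 0xB599

0xB599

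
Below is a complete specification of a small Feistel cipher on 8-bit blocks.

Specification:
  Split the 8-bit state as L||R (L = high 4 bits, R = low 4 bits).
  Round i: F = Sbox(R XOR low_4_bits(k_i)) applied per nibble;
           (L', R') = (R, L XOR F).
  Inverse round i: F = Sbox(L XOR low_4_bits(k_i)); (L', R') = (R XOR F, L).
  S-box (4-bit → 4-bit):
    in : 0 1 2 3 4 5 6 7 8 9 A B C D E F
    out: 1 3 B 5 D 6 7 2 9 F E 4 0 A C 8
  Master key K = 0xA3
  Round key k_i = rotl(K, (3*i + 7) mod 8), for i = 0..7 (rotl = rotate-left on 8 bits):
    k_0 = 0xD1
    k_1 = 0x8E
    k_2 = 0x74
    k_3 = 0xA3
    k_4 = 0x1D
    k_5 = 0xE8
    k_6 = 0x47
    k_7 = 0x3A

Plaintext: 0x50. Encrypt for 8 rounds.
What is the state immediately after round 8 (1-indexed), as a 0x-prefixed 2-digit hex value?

s_0 = plaintext = 0x50
s_1 = Round(s_0, k_0) = 0x06
s_2 = Round(s_1, k_1) = 0x69
s_3 = Round(s_2, k_2) = 0x9C
s_4 = Round(s_3, k_3) = 0xC1
s_5 = Round(s_4, k_4) = 0x1C
s_6 = Round(s_5, k_5) = 0xCC
s_7 = Round(s_6, k_6) = 0xC8
s_8 = Round(s_7, k_7) = 0x87

0x87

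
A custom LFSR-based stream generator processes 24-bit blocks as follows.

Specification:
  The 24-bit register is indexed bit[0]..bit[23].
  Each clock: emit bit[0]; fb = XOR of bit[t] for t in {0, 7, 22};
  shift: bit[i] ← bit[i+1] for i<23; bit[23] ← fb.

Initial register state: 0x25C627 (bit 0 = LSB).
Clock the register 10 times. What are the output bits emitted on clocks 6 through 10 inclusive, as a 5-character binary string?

10001

reg_0 = 0x25C627
clock 1: out=1, reg = 0x92E313
clock 2: out=1, reg = 0xC97189
clock 3: out=1, reg = 0xE4B8C4
clock 4: out=0, reg = 0x725C62
clock 5: out=0, reg = 0xB92E31
clock 6: out=1, reg = 0xDC9718
clock 7: out=0, reg = 0xEE4B8C
clock 8: out=0, reg = 0x7725C6
clock 9: out=0, reg = 0x3B92E3
clock 10: out=1, reg = 0x1DC971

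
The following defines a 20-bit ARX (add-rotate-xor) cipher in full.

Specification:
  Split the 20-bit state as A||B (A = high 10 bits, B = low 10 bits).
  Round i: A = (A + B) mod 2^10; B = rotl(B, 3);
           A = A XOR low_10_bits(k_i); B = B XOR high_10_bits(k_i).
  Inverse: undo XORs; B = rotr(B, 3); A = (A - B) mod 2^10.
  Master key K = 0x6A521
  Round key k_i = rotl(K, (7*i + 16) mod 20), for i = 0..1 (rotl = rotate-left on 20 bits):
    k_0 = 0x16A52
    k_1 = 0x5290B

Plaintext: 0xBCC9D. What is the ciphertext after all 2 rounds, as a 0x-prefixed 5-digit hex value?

s_0 = plaintext = 0xBCC9D
s_1 = Round(s_0, k_0) = 0x708B3
s_2 = Round(s_1, k_1) = 0xDF8D3

0xDF8D3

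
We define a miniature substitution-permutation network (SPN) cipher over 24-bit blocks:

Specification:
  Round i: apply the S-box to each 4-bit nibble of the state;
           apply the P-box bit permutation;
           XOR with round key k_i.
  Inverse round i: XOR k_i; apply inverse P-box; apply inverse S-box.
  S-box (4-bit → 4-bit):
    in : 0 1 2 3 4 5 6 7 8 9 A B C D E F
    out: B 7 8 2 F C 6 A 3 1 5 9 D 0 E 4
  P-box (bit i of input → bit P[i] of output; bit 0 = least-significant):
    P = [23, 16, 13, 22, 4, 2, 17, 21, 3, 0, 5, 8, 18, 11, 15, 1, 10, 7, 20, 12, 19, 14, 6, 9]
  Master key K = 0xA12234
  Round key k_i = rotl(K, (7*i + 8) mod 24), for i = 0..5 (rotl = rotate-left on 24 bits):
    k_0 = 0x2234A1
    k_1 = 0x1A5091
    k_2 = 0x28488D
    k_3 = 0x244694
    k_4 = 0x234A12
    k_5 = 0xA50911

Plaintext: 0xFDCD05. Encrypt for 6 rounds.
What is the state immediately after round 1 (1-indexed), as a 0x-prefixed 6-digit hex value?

0x4694F7

s_0 = plaintext = 0xFDCD05
s_1 = Round(s_0, k_0) = 0x4694F7
s_2 = Round(s_1, k_1) = 0x451378
s_3 = Round(s_2, k_2) = 0x9592C8
s_4 = Round(s_3, k_3) = 0x9B5784
s_5 = Round(s_4, k_4) = 0xEAFF05
s_6 = Round(s_5, k_5) = 0xD5EF65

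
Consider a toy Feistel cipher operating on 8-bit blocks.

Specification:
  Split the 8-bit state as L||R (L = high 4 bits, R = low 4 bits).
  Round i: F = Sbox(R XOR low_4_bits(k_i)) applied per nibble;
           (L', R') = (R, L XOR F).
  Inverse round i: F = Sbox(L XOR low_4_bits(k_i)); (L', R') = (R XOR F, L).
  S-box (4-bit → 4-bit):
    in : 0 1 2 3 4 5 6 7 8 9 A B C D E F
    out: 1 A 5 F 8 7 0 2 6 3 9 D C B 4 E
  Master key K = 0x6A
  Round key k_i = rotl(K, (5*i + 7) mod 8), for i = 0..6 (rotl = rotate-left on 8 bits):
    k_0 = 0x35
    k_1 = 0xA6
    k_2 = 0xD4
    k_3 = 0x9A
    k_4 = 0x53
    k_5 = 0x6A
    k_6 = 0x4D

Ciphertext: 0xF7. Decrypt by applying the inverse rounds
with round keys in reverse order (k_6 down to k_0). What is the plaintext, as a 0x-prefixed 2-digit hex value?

0xFD

s_0 = ciphertext = 0xF7
s_1 = InvRound(s_0, k_6) = 0x2F
s_2 = InvRound(s_1, k_5) = 0x92
s_3 = InvRound(s_2, k_4) = 0xB9
s_4 = InvRound(s_3, k_3) = 0x3B
s_5 = InvRound(s_4, k_2) = 0x93
s_6 = InvRound(s_5, k_1) = 0xD9
s_7 = InvRound(s_6, k_0) = 0xFD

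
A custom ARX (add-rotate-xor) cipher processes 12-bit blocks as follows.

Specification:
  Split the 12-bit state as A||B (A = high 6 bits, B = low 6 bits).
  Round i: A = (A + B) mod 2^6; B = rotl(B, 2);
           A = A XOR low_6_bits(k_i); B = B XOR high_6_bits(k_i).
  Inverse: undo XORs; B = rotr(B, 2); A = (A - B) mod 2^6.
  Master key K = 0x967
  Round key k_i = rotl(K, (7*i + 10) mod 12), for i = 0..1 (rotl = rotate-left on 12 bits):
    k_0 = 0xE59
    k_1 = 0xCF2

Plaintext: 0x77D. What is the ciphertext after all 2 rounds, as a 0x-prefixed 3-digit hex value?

0x8CB

s_0 = plaintext = 0x77D
s_1 = Round(s_0, k_0) = 0x0CE
s_2 = Round(s_1, k_1) = 0x8CB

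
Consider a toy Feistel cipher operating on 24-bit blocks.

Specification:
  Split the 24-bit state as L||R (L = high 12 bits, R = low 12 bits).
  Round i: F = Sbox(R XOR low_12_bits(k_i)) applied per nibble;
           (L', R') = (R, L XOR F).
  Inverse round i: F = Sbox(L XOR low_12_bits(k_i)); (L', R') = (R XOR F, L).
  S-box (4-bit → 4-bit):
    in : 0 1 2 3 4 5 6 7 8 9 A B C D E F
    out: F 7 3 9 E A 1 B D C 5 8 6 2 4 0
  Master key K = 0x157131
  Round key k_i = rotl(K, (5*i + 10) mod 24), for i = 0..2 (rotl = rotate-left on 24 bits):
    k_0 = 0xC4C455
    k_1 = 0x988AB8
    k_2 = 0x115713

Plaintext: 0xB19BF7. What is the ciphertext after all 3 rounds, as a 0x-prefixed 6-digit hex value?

0xCF4301

s_0 = plaintext = 0xB19BF7
s_1 = Round(s_0, k_0) = 0xBF7B4A
s_2 = Round(s_1, k_1) = 0xB4ACF4
s_3 = Round(s_2, k_2) = 0xCF4301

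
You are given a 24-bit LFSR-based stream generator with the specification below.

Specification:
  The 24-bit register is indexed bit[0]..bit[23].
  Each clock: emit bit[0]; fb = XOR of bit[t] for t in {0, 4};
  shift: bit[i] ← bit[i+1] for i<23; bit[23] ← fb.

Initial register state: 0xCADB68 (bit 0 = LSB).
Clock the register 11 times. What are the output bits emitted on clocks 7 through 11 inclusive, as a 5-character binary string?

reg_0 = 0xCADB68
clock 1: out=0, reg = 0x656DB4
clock 2: out=0, reg = 0xB2B6DA
clock 3: out=0, reg = 0xD95B6D
clock 4: out=1, reg = 0xECADB6
clock 5: out=0, reg = 0xF656DB
clock 6: out=1, reg = 0x7B2B6D
clock 7: out=1, reg = 0xBD95B6
clock 8: out=0, reg = 0xDECADB
clock 9: out=1, reg = 0x6F656D
clock 10: out=1, reg = 0xB7B2B6
clock 11: out=0, reg = 0xDBD95B

10110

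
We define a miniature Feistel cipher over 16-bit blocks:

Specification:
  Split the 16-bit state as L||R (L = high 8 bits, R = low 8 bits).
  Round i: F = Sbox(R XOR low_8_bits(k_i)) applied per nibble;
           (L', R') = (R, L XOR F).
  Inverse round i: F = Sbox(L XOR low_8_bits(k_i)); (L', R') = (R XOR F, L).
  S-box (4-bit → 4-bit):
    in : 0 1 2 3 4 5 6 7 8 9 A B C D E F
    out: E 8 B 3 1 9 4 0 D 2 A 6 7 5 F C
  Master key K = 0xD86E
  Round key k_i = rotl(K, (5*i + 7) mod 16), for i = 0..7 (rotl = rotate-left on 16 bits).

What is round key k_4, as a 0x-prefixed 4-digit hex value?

0x76C3

K = 0xD86E
k_0 = rotl(K, (5*0+7) mod 16) = rotl(K, 7) = 0x376C
k_1 = rotl(K, (5*1+7) mod 16) = rotl(K, 12) = 0xED86
k_2 = rotl(K, (5*2+7) mod 16) = rotl(K, 1) = 0xB0DD
k_3 = rotl(K, (5*3+7) mod 16) = rotl(K, 6) = 0x1BB6
k_4 = rotl(K, (5*4+7) mod 16) = rotl(K, 11) = 0x76C3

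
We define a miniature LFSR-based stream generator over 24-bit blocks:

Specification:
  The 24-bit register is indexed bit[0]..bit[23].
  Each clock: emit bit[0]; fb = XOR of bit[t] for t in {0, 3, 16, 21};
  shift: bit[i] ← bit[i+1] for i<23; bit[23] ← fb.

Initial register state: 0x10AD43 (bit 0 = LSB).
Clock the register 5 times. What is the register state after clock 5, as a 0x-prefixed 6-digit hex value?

0x18856A

reg_0 = 0x10AD43
clock 1: out=1, reg = 0x8856A1
clock 2: out=1, reg = 0xC42B50
clock 3: out=0, reg = 0x6215A8
clock 4: out=0, reg = 0x310AD4
clock 5: out=0, reg = 0x18856A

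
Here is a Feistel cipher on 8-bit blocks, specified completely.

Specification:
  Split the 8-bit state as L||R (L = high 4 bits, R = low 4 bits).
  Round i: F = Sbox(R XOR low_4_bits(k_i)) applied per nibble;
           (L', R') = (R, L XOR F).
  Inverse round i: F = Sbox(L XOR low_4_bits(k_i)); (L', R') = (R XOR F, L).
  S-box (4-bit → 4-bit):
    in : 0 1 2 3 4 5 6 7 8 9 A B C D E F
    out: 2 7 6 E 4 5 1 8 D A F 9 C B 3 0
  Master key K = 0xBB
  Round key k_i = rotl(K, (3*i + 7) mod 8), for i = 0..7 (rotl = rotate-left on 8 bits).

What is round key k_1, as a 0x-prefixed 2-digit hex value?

0xEE

K = 0xBB
k_0 = rotl(K, (3*0+7) mod 8) = rotl(K, 7) = 0xDD
k_1 = rotl(K, (3*1+7) mod 8) = rotl(K, 2) = 0xEE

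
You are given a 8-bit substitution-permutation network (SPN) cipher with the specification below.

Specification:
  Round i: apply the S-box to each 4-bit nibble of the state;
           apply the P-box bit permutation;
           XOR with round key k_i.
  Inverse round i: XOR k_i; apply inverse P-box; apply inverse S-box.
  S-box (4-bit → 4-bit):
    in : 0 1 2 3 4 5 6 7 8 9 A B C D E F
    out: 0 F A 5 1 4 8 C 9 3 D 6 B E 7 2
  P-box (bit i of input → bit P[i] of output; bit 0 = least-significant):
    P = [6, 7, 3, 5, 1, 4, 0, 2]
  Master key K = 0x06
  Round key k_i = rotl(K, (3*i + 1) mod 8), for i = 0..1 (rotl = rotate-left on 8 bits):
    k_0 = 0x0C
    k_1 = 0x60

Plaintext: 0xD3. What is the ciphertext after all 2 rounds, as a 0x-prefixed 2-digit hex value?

s_0 = plaintext = 0xD3
s_1 = Round(s_0, k_0) = 0x51
s_2 = Round(s_1, k_1) = 0x89

0x89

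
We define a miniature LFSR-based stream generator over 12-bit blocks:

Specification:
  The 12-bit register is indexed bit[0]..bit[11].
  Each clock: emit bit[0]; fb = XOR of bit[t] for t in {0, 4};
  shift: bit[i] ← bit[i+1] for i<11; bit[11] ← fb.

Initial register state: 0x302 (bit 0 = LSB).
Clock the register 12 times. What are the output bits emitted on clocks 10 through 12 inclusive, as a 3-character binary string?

reg_0 = 0x302
clock 1: out=0, reg = 0x181
clock 2: out=1, reg = 0x8C0
clock 3: out=0, reg = 0x460
clock 4: out=0, reg = 0x230
clock 5: out=0, reg = 0x918
clock 6: out=0, reg = 0xC8C
clock 7: out=0, reg = 0x646
clock 8: out=0, reg = 0x323
clock 9: out=1, reg = 0x991
clock 10: out=1, reg = 0x4C8
clock 11: out=0, reg = 0x264
clock 12: out=0, reg = 0x132

100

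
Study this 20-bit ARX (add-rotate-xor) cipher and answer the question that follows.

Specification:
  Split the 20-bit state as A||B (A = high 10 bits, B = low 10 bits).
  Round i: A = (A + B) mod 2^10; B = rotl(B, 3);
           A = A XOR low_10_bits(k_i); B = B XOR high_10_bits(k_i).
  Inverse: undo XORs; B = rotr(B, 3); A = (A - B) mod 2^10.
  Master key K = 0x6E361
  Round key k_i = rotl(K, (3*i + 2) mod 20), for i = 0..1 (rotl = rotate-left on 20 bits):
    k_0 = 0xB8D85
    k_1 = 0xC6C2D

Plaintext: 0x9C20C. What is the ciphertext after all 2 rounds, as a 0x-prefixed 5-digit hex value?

0x2B726

s_0 = plaintext = 0x9C20C
s_1 = Round(s_0, k_0) = 0x7E687
s_2 = Round(s_1, k_1) = 0x2B726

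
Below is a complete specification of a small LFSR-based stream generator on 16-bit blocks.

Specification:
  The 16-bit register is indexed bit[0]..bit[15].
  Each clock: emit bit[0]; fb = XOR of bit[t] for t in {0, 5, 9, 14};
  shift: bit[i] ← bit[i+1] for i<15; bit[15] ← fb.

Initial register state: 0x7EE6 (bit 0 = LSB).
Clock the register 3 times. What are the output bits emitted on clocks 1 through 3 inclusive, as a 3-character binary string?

011

reg_0 = 0x7EE6
clock 1: out=0, reg = 0xBF73
clock 2: out=1, reg = 0xDFB9
clock 3: out=1, reg = 0x6FDC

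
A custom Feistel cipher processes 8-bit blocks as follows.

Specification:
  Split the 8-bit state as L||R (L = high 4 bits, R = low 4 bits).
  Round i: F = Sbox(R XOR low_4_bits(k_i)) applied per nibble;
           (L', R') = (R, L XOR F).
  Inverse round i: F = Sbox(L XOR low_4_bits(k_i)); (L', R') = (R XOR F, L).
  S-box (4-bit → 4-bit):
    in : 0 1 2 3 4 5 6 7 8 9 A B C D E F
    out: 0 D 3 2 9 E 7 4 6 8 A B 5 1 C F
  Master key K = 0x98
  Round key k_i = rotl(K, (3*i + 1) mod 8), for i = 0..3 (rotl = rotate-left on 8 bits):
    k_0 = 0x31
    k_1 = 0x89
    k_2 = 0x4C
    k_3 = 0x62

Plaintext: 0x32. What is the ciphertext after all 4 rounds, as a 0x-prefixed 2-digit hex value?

0x7A

s_0 = plaintext = 0x32
s_1 = Round(s_0, k_0) = 0x21
s_2 = Round(s_1, k_1) = 0x14
s_3 = Round(s_2, k_2) = 0x47
s_4 = Round(s_3, k_3) = 0x7A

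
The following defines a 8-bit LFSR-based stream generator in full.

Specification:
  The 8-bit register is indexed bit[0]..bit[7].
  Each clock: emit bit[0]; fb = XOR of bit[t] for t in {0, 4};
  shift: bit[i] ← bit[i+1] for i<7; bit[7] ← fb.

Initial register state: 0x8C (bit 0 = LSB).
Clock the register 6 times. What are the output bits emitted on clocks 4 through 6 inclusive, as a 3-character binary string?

100

reg_0 = 0x8C
clock 1: out=0, reg = 0x46
clock 2: out=0, reg = 0x23
clock 3: out=1, reg = 0x91
clock 4: out=1, reg = 0x48
clock 5: out=0, reg = 0x24
clock 6: out=0, reg = 0x12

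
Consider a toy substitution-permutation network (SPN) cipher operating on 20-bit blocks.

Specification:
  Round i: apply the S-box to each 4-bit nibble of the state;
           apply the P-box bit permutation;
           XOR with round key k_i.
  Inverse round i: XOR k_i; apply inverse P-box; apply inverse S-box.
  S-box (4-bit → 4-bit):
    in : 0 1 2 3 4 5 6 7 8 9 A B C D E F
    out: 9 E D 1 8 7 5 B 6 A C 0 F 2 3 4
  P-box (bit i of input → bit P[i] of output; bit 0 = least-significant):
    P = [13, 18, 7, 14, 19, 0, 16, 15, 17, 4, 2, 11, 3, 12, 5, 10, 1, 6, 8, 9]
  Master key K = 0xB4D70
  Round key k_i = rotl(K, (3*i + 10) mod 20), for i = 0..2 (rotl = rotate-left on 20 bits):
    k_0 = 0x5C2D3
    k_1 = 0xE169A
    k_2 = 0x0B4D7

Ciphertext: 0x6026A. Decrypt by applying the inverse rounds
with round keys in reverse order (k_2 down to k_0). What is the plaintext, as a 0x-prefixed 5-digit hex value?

0x3A685

s_0 = ciphertext = 0x6026A
s_1 = InvRound(s_0, k_2) = 0x4C595
s_2 = InvRound(s_1, k_1) = 0x2E674
s_3 = InvRound(s_2, k_0) = 0x3A685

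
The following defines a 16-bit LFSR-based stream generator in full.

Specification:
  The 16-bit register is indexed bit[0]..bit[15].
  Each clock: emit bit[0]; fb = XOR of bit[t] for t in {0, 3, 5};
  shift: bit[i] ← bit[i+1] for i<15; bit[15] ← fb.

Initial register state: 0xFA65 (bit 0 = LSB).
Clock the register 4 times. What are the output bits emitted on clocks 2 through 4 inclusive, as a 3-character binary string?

010

reg_0 = 0xFA65
clock 1: out=1, reg = 0x7D32
clock 2: out=0, reg = 0xBE99
clock 3: out=1, reg = 0x5F4C
clock 4: out=0, reg = 0xAFA6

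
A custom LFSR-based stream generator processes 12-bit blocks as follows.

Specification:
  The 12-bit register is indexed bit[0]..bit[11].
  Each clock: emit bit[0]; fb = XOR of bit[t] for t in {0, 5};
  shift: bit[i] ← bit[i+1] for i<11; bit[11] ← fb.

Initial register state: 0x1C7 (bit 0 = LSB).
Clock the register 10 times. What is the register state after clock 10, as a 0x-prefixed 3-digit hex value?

0x524

reg_0 = 0x1C7
clock 1: out=1, reg = 0x8E3
clock 2: out=1, reg = 0x471
clock 3: out=1, reg = 0x238
clock 4: out=0, reg = 0x91C
clock 5: out=0, reg = 0x48E
clock 6: out=0, reg = 0x247
clock 7: out=1, reg = 0x923
clock 8: out=1, reg = 0x491
clock 9: out=1, reg = 0xA48
clock 10: out=0, reg = 0x524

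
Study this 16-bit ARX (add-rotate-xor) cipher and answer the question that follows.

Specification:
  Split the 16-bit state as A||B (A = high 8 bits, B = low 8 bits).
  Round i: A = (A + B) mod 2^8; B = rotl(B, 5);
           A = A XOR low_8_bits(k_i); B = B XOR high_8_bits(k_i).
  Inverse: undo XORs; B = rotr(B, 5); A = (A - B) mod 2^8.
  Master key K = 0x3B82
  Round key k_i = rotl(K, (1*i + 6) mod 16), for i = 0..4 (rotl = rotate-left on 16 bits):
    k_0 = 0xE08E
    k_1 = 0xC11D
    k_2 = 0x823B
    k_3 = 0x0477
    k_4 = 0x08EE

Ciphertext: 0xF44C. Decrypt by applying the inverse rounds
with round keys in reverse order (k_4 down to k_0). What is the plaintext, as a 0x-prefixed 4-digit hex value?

s_0 = ciphertext = 0xF44C
s_1 = InvRound(s_0, k_4) = 0xF822
s_2 = InvRound(s_1, k_3) = 0x5E31
s_3 = InvRound(s_2, k_2) = 0xC89D
s_4 = InvRound(s_3, k_1) = 0xF3E2
s_5 = InvRound(s_4, k_0) = 0x6D10

0x6D10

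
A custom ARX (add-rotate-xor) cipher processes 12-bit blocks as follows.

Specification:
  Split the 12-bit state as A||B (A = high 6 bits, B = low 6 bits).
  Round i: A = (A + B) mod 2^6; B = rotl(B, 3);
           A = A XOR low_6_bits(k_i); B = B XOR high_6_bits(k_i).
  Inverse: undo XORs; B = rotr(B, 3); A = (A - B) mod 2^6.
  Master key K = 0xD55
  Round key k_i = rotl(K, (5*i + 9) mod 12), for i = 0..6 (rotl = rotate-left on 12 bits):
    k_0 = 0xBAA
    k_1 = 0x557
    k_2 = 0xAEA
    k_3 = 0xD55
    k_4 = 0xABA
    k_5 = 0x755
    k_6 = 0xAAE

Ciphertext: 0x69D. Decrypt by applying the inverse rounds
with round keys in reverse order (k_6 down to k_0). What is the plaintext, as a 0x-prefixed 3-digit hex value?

s_0 = ciphertext = 0x69D
s_1 = InvRound(s_0, k_6) = 0xDBE
s_2 = InvRound(s_1, k_5) = 0x1DC
s_3 = InvRound(s_2, k_4) = 0x1F6
s_4 = InvRound(s_3, k_3) = 0xE98
s_5 = InvRound(s_4, k_2) = 0xC9E
s_6 = InvRound(s_5, k_1) = 0x319
s_7 = InvRound(s_6, k_0) = 0xA3E

0xA3E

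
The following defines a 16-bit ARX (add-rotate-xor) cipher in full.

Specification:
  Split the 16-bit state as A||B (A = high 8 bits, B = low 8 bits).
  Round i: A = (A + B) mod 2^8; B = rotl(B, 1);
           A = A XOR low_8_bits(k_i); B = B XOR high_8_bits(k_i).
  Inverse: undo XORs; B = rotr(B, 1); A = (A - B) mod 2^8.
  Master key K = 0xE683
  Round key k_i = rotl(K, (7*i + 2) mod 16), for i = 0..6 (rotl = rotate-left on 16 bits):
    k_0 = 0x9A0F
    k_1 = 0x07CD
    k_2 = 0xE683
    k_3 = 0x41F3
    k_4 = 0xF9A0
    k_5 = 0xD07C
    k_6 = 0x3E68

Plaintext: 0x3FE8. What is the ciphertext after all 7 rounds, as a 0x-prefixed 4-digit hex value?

0xE42E

s_0 = plaintext = 0x3FE8
s_1 = Round(s_0, k_0) = 0x284B
s_2 = Round(s_1, k_1) = 0xBE91
s_3 = Round(s_2, k_2) = 0xCCC5
s_4 = Round(s_3, k_3) = 0x62CA
s_5 = Round(s_4, k_4) = 0x8C6C
s_6 = Round(s_5, k_5) = 0x8408
s_7 = Round(s_6, k_6) = 0xE42E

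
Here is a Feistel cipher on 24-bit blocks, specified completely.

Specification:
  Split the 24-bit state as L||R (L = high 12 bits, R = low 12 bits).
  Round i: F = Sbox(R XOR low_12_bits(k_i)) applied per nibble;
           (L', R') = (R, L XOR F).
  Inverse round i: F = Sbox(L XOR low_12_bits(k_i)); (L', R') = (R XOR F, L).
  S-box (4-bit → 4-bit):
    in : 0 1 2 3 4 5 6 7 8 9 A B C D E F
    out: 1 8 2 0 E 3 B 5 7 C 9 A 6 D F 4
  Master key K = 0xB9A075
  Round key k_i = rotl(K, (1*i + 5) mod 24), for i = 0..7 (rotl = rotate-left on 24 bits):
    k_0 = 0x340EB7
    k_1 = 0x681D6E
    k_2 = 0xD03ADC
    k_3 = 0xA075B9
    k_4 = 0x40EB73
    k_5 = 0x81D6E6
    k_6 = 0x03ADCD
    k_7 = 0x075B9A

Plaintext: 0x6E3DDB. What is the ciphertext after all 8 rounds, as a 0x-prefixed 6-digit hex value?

0xC0906C

s_0 = plaintext = 0x6E3DDB
s_1 = Round(s_0, k_0) = 0xDDB655
s_2 = Round(s_1, k_1) = 0x6557D1
s_3 = Round(s_2, k_2) = 0x7D1B48
s_4 = Round(s_3, k_3) = 0xB48899
s_5 = Round(s_4, k_4) = 0x899BB1
s_6 = Round(s_5, k_5) = 0xBB15AC
s_7 = Round(s_6, k_6) = 0x5ACC09
s_8 = Round(s_7, k_7) = 0xC0906C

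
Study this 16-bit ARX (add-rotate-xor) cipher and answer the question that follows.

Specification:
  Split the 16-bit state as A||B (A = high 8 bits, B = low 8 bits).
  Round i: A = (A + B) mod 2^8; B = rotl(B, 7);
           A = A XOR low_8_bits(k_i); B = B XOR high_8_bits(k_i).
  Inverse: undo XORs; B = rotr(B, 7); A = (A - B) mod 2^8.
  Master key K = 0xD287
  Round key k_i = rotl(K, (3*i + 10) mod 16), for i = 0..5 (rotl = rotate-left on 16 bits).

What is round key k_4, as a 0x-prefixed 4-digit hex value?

0xA1F4

K = 0xD287
k_0 = rotl(K, (3*0+10) mod 16) = rotl(K, 10) = 0x1F4A
k_1 = rotl(K, (3*1+10) mod 16) = rotl(K, 13) = 0xFA50
k_2 = rotl(K, (3*2+10) mod 16) = rotl(K, 0) = 0xD287
k_3 = rotl(K, (3*3+10) mod 16) = rotl(K, 3) = 0x943E
k_4 = rotl(K, (3*4+10) mod 16) = rotl(K, 6) = 0xA1F4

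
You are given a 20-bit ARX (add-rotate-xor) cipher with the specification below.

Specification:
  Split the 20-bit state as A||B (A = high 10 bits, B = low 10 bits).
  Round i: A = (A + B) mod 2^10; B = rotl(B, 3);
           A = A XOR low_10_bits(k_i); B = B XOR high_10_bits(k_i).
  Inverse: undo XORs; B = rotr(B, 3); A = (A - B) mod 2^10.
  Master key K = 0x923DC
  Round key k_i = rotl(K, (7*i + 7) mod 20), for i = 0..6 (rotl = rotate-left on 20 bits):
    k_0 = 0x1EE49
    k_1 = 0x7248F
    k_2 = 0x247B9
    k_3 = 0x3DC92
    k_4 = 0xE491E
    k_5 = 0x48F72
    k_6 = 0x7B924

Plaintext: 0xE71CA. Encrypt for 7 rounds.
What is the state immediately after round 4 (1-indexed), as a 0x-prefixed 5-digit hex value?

s_0 = plaintext = 0xE71CA
s_1 = Round(s_0, k_0) = 0xCBE28
s_2 = Round(s_1, k_1) = 0x7608D
s_3 = Round(s_2, k_2) = 0x770F8
s_4 = Round(s_3, k_3) = 0x91B36
s_5 = Round(s_4, k_4) = 0x18A24
s_6 = Round(s_5, k_5) = 0x7D007
s_7 = Round(s_6, k_6) = 0x37DD6

0x91B36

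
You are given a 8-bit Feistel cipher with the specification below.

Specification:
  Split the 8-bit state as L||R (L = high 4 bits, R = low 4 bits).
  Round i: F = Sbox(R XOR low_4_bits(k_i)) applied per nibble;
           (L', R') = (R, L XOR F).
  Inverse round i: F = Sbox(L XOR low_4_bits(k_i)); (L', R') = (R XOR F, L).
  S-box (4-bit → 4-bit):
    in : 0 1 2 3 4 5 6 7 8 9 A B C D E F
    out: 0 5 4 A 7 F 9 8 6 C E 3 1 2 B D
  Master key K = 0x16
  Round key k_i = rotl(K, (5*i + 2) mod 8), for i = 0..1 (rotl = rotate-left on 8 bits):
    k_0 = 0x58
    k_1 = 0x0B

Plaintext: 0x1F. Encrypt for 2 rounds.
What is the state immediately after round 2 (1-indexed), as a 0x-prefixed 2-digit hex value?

0x9B

s_0 = plaintext = 0x1F
s_1 = Round(s_0, k_0) = 0xF9
s_2 = Round(s_1, k_1) = 0x9B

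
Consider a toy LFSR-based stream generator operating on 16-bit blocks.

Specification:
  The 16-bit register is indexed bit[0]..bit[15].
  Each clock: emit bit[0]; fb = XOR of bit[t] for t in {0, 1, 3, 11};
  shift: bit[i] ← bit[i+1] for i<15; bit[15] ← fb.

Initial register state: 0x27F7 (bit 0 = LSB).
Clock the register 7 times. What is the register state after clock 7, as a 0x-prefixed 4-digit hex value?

0x6C4F

reg_0 = 0x27F7
clock 1: out=1, reg = 0x13FB
clock 2: out=1, reg = 0x89FD
clock 3: out=1, reg = 0xC4FE
clock 4: out=0, reg = 0x627F
clock 5: out=1, reg = 0xB13F
clock 6: out=1, reg = 0xD89F
clock 7: out=1, reg = 0x6C4F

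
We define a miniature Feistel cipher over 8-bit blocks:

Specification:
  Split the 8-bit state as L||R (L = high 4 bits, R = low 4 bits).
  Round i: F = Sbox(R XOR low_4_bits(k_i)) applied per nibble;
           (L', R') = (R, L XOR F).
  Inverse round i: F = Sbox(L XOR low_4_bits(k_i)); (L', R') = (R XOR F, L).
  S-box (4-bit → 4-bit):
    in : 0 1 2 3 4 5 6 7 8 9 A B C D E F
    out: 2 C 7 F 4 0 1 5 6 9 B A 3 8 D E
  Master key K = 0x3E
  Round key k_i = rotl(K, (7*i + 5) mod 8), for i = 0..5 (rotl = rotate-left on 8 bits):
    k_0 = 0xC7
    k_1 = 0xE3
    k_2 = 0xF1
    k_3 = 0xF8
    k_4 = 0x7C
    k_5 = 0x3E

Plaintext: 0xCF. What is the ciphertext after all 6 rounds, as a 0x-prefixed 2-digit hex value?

0x1D

s_0 = plaintext = 0xCF
s_1 = Round(s_0, k_0) = 0xFA
s_2 = Round(s_1, k_1) = 0xA6
s_3 = Round(s_2, k_2) = 0x6F
s_4 = Round(s_3, k_3) = 0xF3
s_5 = Round(s_4, k_4) = 0x31
s_6 = Round(s_5, k_5) = 0x1D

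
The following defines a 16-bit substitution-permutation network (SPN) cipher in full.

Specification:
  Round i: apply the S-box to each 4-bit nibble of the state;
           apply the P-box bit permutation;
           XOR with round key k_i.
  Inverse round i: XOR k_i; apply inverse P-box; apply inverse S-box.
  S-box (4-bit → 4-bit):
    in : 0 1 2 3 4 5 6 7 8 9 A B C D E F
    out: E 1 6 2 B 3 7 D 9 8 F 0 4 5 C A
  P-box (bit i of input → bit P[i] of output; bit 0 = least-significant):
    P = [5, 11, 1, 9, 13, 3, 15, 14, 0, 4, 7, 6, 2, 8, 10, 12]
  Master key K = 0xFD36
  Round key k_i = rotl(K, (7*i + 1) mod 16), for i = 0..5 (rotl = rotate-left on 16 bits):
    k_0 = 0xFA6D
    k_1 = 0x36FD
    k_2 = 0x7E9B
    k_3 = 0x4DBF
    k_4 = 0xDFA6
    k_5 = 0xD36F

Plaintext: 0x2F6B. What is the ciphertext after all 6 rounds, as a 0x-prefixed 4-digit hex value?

s_0 = plaintext = 0x2F6B
s_1 = Round(s_0, k_0) = 0x5F35
s_2 = Round(s_1, k_1) = 0x3F81
s_3 = Round(s_2, k_2) = 0x1FEB
s_4 = Round(s_3, k_3) = 0x8DEB
s_5 = Round(s_4, k_4) = 0x0F23
s_6 = Round(s_5, k_5) = 0x4E37

0x4E37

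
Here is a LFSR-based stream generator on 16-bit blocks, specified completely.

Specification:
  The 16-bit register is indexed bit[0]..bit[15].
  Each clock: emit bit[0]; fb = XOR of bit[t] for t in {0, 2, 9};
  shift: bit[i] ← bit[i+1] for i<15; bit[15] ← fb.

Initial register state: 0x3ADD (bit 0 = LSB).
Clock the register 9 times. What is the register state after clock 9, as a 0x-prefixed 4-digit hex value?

reg_0 = 0x3ADD
clock 1: out=1, reg = 0x9D6E
clock 2: out=0, reg = 0xCEB7
clock 3: out=1, reg = 0xE75B
clock 4: out=1, reg = 0x73AD
clock 5: out=1, reg = 0xB9D6
clock 6: out=0, reg = 0xDCEB
clock 7: out=1, reg = 0xEE75
clock 8: out=1, reg = 0xF73A
clock 9: out=0, reg = 0xFB9D

0xFB9D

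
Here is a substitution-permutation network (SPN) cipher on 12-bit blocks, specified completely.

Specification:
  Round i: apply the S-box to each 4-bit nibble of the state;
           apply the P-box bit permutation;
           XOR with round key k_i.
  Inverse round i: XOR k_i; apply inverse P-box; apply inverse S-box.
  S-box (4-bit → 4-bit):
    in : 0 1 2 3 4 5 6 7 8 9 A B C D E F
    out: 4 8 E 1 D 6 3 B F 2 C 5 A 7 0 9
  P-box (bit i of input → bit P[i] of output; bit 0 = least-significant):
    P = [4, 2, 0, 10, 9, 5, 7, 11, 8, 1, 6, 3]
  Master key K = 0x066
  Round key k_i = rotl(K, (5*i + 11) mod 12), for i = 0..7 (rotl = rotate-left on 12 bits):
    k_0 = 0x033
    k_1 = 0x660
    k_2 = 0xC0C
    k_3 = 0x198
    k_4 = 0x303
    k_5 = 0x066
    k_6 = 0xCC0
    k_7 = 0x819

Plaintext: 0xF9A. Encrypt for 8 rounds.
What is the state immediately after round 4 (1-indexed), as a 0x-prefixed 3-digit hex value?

0xEC1

s_0 = plaintext = 0xF9A
s_1 = Round(s_0, k_0) = 0x51A
s_2 = Round(s_1, k_1) = 0xA23
s_3 = Round(s_2, k_2) = 0x4F4
s_4 = Round(s_3, k_3) = 0xEC1
s_5 = Round(s_4, k_4) = 0xF23
s_6 = Round(s_5, k_5) = 0x9DE
s_7 = Round(s_6, k_6) = 0xE62
s_8 = Round(s_7, k_7) = 0xE3C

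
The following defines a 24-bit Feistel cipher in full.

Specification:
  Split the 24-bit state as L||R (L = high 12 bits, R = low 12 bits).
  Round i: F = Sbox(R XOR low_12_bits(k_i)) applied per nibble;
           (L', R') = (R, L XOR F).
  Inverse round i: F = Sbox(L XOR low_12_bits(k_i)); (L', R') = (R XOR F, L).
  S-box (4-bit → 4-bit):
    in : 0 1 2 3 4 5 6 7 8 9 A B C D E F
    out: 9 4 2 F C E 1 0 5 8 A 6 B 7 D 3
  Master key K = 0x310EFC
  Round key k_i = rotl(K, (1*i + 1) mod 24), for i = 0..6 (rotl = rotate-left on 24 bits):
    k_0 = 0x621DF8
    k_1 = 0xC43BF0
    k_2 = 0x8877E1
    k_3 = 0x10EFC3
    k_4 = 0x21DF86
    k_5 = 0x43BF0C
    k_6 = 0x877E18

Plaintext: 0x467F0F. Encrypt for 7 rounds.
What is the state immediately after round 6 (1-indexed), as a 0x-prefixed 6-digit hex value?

0x22E565

s_0 = plaintext = 0x467F0F
s_1 = Round(s_0, k_0) = 0xF0F657
s_2 = Round(s_1, k_1) = 0x6578AF
s_3 = Round(s_2, k_2) = 0x8AF59A
s_4 = Round(s_3, k_3) = 0x59A247
s_5 = Round(s_4, k_4) = 0x24722E
s_6 = Round(s_5, k_5) = 0x22E565
s_7 = Round(s_6, k_6) = 0x565429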